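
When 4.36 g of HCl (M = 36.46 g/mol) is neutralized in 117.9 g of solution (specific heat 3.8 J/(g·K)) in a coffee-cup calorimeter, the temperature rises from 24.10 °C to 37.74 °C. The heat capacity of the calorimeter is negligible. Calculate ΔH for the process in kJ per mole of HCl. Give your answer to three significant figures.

|ΔT| = |37.74 − 24.10| = 13.64 °C
|q_surr| = (117.9 × 3.8) × 13.64 = 448.02 × 13.64 = 6111 J
n(HCl) = 4.36 / 36.46 = 0.1196 mol
Temperature rose, so q_rxn = −|q_surr| = -6.111 kJ
ΔH = q_rxn / n = -51.10 kJ/mol

ΔH = -51.1 kJ/mol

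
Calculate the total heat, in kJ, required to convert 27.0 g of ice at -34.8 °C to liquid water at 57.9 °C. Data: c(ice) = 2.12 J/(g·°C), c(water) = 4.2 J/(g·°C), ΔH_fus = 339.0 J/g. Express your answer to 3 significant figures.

q1 (heat ice -34.8→0.0 °C): 27.0 × 2.12 × 34.8 = 1992 J
q2 (melt at 0 °C): 27.0 × 339.0 = 9153 J
q3 (heat water 0.0→57.9 °C): 27.0 × 4.2 × 57.9 = 6566 J
Total: 1992 + 9153 + 6566 = 17711 J = 17.7 kJ

q = 17.7 kJ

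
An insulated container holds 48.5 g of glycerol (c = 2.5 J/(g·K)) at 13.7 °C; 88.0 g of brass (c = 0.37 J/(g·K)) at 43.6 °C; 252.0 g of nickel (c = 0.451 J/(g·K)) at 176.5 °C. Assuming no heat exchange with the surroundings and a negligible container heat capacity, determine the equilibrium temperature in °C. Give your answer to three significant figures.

Σ mᵢcᵢ(T − Tᵢ) = 0  ⇒  T = Σ mᵢcᵢTᵢ / Σ mᵢcᵢ
Σ mᵢcᵢ = 48.5×2.5 + 88.0×0.37 + 252.0×0.451 = 267.462
Σ mᵢcᵢTᵢ = 121.25×13.7 + 32.56×43.6 + 113.652×176.5 = 23140
T = 23140 / 267.462 = 86.52 °C

T_f = 86.5 °C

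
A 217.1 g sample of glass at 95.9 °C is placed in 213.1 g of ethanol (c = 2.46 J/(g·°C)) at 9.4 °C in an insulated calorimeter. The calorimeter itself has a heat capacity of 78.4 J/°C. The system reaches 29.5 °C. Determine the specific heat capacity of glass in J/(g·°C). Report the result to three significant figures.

q_gained = (213.1 × 2.46 + 78.4) × (29.5 − 9.4) = 12110 J
q_lost = 217.1 × c × (95.9 − 29.5) = 14415.44 c
Set equal: c = 12110 / 14415.44 = 0.840 J/(g·°C)

c = 0.840 J/(g·°C)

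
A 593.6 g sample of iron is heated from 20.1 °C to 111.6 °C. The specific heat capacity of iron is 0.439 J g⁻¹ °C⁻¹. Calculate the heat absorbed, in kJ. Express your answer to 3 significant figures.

q = 23.8 kJ

q = m c ΔT = 593.6 × 0.439 × (111.6 − 20.1)
q = 593.6 × 0.439 × 91.5 = 23840 J = 23.8 kJ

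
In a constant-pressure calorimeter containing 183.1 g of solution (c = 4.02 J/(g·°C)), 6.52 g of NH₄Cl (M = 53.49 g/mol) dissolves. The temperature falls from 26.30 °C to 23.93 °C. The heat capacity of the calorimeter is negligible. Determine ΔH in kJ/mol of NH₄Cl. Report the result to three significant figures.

ΔH = 14.3 kJ/mol

|ΔT| = |23.93 − 26.30| = 2.37 °C
|q_surr| = (183.1 × 4.02) × 2.37 = 736.062 × 2.37 = 1744 J
n(NH₄Cl) = 6.52 / 53.49 = 0.1219 mol
Temperature fell, so q_rxn = +|q_surr| = 1.744 kJ
ΔH = q_rxn / n = 14.31 kJ/mol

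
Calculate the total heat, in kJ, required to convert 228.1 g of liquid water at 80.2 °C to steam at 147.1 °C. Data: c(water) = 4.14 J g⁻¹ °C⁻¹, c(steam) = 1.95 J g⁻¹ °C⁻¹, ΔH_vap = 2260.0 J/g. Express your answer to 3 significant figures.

q = 555 kJ

q1 (heat water 80.2→100.0 °C): 228.1 × 4.14 × 19.8 = 18698 J
q2 (vaporize at 100 °C): 228.1 × 2260.0 = 515506 J
q3 (heat steam 100.0→147.1 °C): 228.1 × 1.95 × 47.1 = 20950 J
Total: 18698 + 515506 + 20950 = 555154 J = 555 kJ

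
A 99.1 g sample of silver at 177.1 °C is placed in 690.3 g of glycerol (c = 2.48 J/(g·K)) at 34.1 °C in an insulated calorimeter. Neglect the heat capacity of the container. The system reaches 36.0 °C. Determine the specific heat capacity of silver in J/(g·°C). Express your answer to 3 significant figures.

c = 0.233 J/(g·°C)

q_gained = (690.3 × 2.48) × (36.0 − 34.1) = 3253 J
q_lost = 99.1 × c × (177.1 − 36.0) = 13983.01 c
Set equal: c = 3253 / 13983.01 = 0.233 J/(g·°C)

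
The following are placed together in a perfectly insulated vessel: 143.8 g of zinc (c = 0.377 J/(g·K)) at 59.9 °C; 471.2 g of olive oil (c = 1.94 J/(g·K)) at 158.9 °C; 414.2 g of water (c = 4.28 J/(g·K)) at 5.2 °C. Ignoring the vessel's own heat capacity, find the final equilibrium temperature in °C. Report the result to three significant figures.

Σ mᵢcᵢ(T − Tᵢ) = 0  ⇒  T = Σ mᵢcᵢTᵢ / Σ mᵢcᵢ
Σ mᵢcᵢ = 143.8×0.377 + 471.2×1.94 + 414.2×4.28 = 2741.1166
Σ mᵢcᵢTᵢ = 54.2126×59.9 + 914.128×158.9 + 1772.776×5.2 = 157720
T = 157720 / 2741.1166 = 57.54 °C

T_f = 57.5 °C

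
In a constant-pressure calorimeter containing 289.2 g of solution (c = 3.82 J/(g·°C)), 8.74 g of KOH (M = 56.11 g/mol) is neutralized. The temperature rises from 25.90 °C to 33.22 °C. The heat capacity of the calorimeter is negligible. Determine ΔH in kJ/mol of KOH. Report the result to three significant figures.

|ΔT| = |33.22 − 25.90| = 7.32 °C
|q_surr| = (289.2 × 3.82) × 7.32 = 1104.744 × 7.32 = 8087 J
n(KOH) = 8.74 / 56.11 = 0.1558 mol
Temperature rose, so q_rxn = −|q_surr| = -8.087 kJ
ΔH = q_rxn / n = -51.91 kJ/mol

ΔH = -51.9 kJ/mol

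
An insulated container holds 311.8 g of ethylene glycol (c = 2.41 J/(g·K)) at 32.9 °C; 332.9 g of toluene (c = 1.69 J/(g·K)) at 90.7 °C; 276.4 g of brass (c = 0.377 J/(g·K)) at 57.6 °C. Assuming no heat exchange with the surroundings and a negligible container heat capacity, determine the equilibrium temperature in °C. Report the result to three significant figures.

Σ mᵢcᵢ(T − Tᵢ) = 0  ⇒  T = Σ mᵢcᵢTᵢ / Σ mᵢcᵢ
Σ mᵢcᵢ = 311.8×2.41 + 332.9×1.69 + 276.4×0.377 = 1418.2418
Σ mᵢcᵢTᵢ = 751.438×32.9 + 562.601×90.7 + 104.2028×57.6 = 81752
T = 81752 / 1418.2418 = 57.64 °C

T_f = 57.6 °C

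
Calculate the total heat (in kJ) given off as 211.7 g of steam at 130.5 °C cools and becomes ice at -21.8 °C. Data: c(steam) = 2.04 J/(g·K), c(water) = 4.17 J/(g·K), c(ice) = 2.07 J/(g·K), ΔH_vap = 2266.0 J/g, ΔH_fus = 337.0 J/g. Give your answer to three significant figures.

q = 662 kJ

q1 (cool steam 130.5→100 °C): 211.7 × 2.04 × 30.5 = 13172 J
q2 (condense at 100 °C): 211.7 × 2266.0 = 479712 J
q3 (cool water 100→0 °C): 211.7 × 4.17 × 100.0 = 88279 J
q4 (freeze at 0 °C): 211.7 × 337.0 = 71343 J
q5 (cool ice 0→-21.8 °C): 211.7 × 2.07 × 21.8 = 9553 J
Total: 13172 + 479712 + 88279 + 71343 + 9553 = 662059 J = 662 kJ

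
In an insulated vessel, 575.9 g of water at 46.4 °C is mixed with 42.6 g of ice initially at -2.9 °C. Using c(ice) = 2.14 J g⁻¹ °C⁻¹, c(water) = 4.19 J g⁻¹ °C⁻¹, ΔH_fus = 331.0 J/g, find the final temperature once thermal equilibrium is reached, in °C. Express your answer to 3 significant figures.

Heat to bring ice to 0 °C and melt it: q₁ = 42.6×2.14×2.9 + 42.6×331.0 = 14365 J
Heat the water can supply cooling to 0 °C: 575.9×4.19×46.4 = 111964 J > q₁, so all ice melts.
Energy balance: 575.9×4.19×(46.4 − T) = 14365 + 42.6×4.19×(T − 0)
2413.021(46.4 − T) = 14365 + 178.494 T
111964 − 14365 = 2591.515 T
T = 97599 / 2591.515 = 37.66 °C

T_f = 37.7 °C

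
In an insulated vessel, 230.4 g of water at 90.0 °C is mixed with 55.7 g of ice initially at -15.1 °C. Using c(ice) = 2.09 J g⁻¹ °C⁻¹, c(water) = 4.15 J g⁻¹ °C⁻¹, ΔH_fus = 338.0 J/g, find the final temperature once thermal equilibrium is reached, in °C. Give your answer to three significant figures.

T_f = 55.1 °C

Heat to bring ice to 0 °C and melt it: q₁ = 55.7×2.09×15.1 + 55.7×338.0 = 20584 J
Heat the water can supply cooling to 0 °C: 230.4×4.15×90.0 = 86054.4 J > q₁, so all ice melts.
Energy balance: 230.4×4.15×(90.0 − T) = 20584 + 55.7×4.15×(T − 0)
956.16(90.0 − T) = 20584 + 231.155 T
86054.4 − 20584 = 1187.315 T
T = 65470.4 / 1187.315 = 55.14 °C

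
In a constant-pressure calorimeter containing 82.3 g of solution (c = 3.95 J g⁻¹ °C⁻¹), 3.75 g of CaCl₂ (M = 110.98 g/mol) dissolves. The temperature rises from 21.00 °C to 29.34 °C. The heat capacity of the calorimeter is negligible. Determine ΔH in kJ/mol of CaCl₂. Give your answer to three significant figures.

|ΔT| = |29.34 − 21.00| = 8.34 °C
|q_surr| = (82.3 × 3.95) × 8.34 = 325.085 × 8.34 = 2711 J
n(CaCl₂) = 3.75 / 110.98 = 0.03379 mol
Temperature rose, so q_rxn = −|q_surr| = -2.711 kJ
ΔH = q_rxn / n = -80.23 kJ/mol

ΔH = -80.2 kJ/mol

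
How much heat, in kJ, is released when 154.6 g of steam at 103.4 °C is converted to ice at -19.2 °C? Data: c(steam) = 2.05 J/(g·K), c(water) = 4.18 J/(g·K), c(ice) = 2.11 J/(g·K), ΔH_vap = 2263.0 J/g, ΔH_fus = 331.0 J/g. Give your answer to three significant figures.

q1 (cool steam 103.4→100 °C): 154.6 × 2.05 × 3.4 = 1078 J
q2 (condense at 100 °C): 154.6 × 2263.0 = 349860 J
q3 (cool water 100→0 °C): 154.6 × 4.18 × 100.0 = 64623 J
q4 (freeze at 0 °C): 154.6 × 331.0 = 51173 J
q5 (cool ice 0→-19.2 °C): 154.6 × 2.11 × 19.2 = 6263 J
Total: 1078 + 349860 + 64623 + 51173 + 6263 = 472997 J = 473 kJ

q = 473 kJ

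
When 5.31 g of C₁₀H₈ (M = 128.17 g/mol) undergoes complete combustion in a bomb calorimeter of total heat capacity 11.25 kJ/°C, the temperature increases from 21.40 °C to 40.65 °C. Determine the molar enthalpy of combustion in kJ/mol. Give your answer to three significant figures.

ΔH = -5230 kJ/mol

ΔT = 40.65 − 21.40 = 19.25 °C
q_cal = C_cal × ΔT = 11.25 × 19.25 = 216.5625 kJ
n = 5.31 / 128.17 = 0.04143 mol
q_rxn = −q_cal = -216.5625 kJ
ΔH = -216.5625 / 0.04143 = -5227 kJ/mol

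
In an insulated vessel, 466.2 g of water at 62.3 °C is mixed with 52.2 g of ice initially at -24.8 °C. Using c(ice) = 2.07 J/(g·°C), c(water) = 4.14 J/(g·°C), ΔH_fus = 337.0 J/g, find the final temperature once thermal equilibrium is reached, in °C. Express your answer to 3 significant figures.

Heat to bring ice to 0 °C and melt it: q₁ = 52.2×2.07×24.8 + 52.2×337.0 = 20271 J
Heat the water can supply cooling to 0 °C: 466.2×4.14×62.3 = 120243 J > q₁, so all ice melts.
Energy balance: 466.2×4.14×(62.3 − T) = 20271 + 52.2×4.14×(T − 0)
1930.068(62.3 − T) = 20271 + 216.108 T
120243 − 20271 = 2146.176 T
T = 99972 / 2146.176 = 46.58 °C

T_f = 46.6 °C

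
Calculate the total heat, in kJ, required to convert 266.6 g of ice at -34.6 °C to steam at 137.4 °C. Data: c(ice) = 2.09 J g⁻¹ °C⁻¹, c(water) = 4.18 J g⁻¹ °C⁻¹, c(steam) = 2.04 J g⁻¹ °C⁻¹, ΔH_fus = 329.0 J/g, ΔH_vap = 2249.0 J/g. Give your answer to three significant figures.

q = 838 kJ

q1 (heat ice -34.6→0.0 °C): 266.6 × 2.09 × 34.6 = 19279 J
q2 (melt at 0 °C): 266.6 × 329.0 = 87711 J
q3 (heat water 0.0→100.0 °C): 266.6 × 4.18 × 100.0 = 111439 J
q4 (vaporize at 100 °C): 266.6 × 2249.0 = 599583 J
q5 (heat steam 100.0→137.4 °C): 266.6 × 2.04 × 37.4 = 20341 J
Total: 19279 + 87711 + 111439 + 599583 + 20341 = 838353 J = 838 kJ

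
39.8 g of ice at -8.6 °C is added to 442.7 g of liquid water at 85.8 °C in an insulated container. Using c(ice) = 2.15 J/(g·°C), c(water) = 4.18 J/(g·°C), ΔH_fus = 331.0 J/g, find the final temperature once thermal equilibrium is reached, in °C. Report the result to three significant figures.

Heat to bring ice to 0 °C and melt it: q₁ = 39.8×2.15×8.6 + 39.8×331.0 = 13910 J
Heat the water can supply cooling to 0 °C: 442.7×4.18×85.8 = 158772 J > q₁, so all ice melts.
Energy balance: 442.7×4.18×(85.8 − T) = 13910 + 39.8×4.18×(T − 0)
1850.486(85.8 − T) = 13910 + 166.364 T
158772 − 13910 = 2016.850 T
T = 144862 / 2016.850 = 71.83 °C

T_f = 71.8 °C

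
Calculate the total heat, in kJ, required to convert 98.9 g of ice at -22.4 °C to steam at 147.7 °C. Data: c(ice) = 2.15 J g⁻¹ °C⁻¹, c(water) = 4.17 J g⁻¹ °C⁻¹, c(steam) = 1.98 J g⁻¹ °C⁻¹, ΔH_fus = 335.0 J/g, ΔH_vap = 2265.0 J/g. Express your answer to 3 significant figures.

q = 312 kJ

q1 (heat ice -22.4→0.0 °C): 98.9 × 2.15 × 22.4 = 4763 J
q2 (melt at 0 °C): 98.9 × 335.0 = 33132 J
q3 (heat water 0.0→100.0 °C): 98.9 × 4.17 × 100.0 = 41241 J
q4 (vaporize at 100 °C): 98.9 × 2265.0 = 224009 J
q5 (heat steam 100.0→147.7 °C): 98.9 × 1.98 × 47.7 = 9341 J
Total: 4763 + 33132 + 41241 + 224009 + 9341 = 312486 J = 312 kJ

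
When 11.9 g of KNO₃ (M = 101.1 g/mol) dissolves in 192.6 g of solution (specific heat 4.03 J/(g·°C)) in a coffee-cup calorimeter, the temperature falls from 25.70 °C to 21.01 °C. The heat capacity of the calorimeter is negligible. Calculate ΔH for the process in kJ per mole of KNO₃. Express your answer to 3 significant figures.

ΔH = 30.9 kJ/mol

|ΔT| = |21.01 − 25.70| = 4.69 °C
|q_surr| = (192.6 × 4.03) × 4.69 = 776.178 × 4.69 = 3640 J
n(KNO₃) = 11.9 / 101.1 = 0.1177 mol
Temperature fell, so q_rxn = +|q_surr| = 3.640 kJ
ΔH = q_rxn / n = 30.93 kJ/mol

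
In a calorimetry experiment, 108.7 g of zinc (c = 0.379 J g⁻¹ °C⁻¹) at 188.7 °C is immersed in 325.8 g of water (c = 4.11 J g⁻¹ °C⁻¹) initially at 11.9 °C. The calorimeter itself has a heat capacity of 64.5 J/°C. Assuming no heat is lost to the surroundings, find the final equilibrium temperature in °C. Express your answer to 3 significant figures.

T_f = 16.9 °C

Heat lost by zinc = heat gained by water + calorimeter.
(108.7)(0.379)(188.7 − T) = [(325.8)(4.11) + 64.5](T − 11.9)
41.1973 (188.7 − T) = 1403.538 (T − 11.9)
7773.9 − 41.1973 T = 1403.538 T − 16702
24475.9 = 1444.7353 T
T = 16.94 °C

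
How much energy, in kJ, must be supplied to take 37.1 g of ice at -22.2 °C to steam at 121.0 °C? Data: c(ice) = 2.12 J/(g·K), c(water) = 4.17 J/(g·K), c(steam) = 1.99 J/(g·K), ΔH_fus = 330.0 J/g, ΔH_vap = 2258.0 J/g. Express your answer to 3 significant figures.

q1 (heat ice -22.2→0.0 °C): 37.1 × 2.12 × 22.2 = 1746 J
q2 (melt at 0 °C): 37.1 × 330.0 = 12243 J
q3 (heat water 0.0→100.0 °C): 37.1 × 4.17 × 100.0 = 15471 J
q4 (vaporize at 100 °C): 37.1 × 2258.0 = 83772 J
q5 (heat steam 100.0→121.0 °C): 37.1 × 1.99 × 21.0 = 1550 J
Total: 1746 + 12243 + 15471 + 83772 + 1550 = 114782 J = 115 kJ

q = 115 kJ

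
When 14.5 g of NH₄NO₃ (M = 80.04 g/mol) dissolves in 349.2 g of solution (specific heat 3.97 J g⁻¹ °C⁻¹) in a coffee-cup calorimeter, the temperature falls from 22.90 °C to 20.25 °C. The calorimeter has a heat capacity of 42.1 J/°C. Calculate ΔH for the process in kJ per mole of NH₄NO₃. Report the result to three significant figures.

|ΔT| = |20.25 − 22.90| = 2.65 °C
|q_surr| = (349.2 × 3.97 + 42.1) × 2.65 = 1428.424 × 2.65 = 3785 J
n(NH₄NO₃) = 14.5 / 80.04 = 0.1812 mol
Temperature fell, so q_rxn = +|q_surr| = 3.785 kJ
ΔH = q_rxn / n = 20.89 kJ/mol

ΔH = 20.9 kJ/mol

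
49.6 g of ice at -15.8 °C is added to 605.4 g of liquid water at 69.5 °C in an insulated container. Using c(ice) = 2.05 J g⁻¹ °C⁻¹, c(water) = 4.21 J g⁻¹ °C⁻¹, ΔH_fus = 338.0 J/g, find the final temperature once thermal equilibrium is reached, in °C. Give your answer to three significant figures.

T_f = 57.6 °C

Heat to bring ice to 0 °C and melt it: q₁ = 49.6×2.05×15.8 + 49.6×338.0 = 18371 J
Heat the water can supply cooling to 0 °C: 605.4×4.21×69.5 = 177137 J > q₁, so all ice melts.
Energy balance: 605.4×4.21×(69.5 − T) = 18371 + 49.6×4.21×(T − 0)
2548.734(69.5 − T) = 18371 + 208.816 T
177137 − 18371 = 2757.550 T
T = 158766 / 2757.550 = 57.58 °C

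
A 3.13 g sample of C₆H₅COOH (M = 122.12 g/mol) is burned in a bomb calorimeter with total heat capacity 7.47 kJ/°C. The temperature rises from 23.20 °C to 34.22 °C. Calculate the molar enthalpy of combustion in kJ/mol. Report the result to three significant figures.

ΔH = -3210 kJ/mol

ΔT = 34.22 − 23.20 = 11.02 °C
q_cal = C_cal × ΔT = 7.47 × 11.02 = 82.3194 kJ
n = 3.13 / 122.12 = 0.02563 mol
q_rxn = −q_cal = -82.3194 kJ
ΔH = -82.3194 / 0.02563 = -3212 kJ/mol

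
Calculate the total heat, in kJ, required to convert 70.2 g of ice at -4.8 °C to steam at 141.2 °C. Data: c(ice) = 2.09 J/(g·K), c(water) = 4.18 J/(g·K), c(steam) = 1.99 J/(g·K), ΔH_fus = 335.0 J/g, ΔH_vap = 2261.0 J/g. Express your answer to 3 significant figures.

q = 218 kJ

q1 (heat ice -4.8→0.0 °C): 70.2 × 2.09 × 4.8 = 704 J
q2 (melt at 0 °C): 70.2 × 335.0 = 23517 J
q3 (heat water 0.0→100.0 °C): 70.2 × 4.18 × 100.0 = 29344 J
q4 (vaporize at 100 °C): 70.2 × 2261.0 = 158722 J
q5 (heat steam 100.0→141.2 °C): 70.2 × 1.99 × 41.2 = 5756 J
Total: 704 + 23517 + 29344 + 158722 + 5756 = 218043 J = 218 kJ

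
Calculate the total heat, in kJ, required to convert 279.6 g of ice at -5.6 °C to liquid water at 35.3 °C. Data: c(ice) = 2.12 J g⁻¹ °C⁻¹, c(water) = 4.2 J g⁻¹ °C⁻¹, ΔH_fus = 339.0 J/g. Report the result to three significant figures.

q = 140 kJ

q1 (heat ice -5.6→0.0 °C): 279.6 × 2.12 × 5.6 = 3319 J
q2 (melt at 0 °C): 279.6 × 339.0 = 94784 J
q3 (heat water 0.0→35.3 °C): 279.6 × 4.2 × 35.3 = 41453 J
Total: 3319 + 94784 + 41453 = 139556 J = 140 kJ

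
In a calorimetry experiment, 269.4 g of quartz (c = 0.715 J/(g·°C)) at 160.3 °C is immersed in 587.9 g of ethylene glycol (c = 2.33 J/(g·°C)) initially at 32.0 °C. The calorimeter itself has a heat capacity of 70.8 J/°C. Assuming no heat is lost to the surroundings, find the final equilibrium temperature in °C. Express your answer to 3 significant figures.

Heat lost by quartz = heat gained by ethylene glycol + calorimeter.
(269.4)(0.715)(160.3 − T) = [(587.9)(2.33) + 70.8](T − 32.0)
192.621 (160.3 − T) = 1440.607 (T − 32.0)
30877 − 192.621 T = 1440.607 T − 46099
76976 = 1633.228 T
T = 47.13 °C

T_f = 47.1 °C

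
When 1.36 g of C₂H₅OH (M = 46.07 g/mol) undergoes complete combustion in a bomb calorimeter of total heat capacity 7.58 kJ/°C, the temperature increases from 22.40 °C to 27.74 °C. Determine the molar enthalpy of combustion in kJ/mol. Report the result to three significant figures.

ΔT = 27.74 − 22.40 = 5.34 °C
q_cal = C_cal × ΔT = 7.58 × 5.34 = 40.4772 kJ
n = 1.36 / 46.07 = 0.02952 mol
q_rxn = −q_cal = -40.4772 kJ
ΔH = -40.4772 / 0.02952 = -1371 kJ/mol

ΔH = -1370 kJ/mol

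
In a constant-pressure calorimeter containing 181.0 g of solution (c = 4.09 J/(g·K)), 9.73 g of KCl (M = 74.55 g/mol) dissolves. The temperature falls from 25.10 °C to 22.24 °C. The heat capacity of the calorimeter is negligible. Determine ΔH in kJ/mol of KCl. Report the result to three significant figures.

ΔH = 16.2 kJ/mol

|ΔT| = |22.24 − 25.10| = 2.86 °C
|q_surr| = (181.0 × 4.09) × 2.86 = 740.29 × 2.86 = 2117 J
n(KCl) = 9.73 / 74.55 = 0.1305 mol
Temperature fell, so q_rxn = +|q_surr| = 2.117 kJ
ΔH = q_rxn / n = 16.22 kJ/mol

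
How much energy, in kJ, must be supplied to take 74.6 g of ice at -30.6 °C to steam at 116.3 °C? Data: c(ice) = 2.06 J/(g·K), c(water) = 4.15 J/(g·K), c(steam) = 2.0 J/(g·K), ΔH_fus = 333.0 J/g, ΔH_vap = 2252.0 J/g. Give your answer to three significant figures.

q1 (heat ice -30.6→0.0 °C): 74.6 × 2.06 × 30.6 = 4702 J
q2 (melt at 0 °C): 74.6 × 333.0 = 24842 J
q3 (heat water 0.0→100.0 °C): 74.6 × 4.15 × 100.0 = 30959 J
q4 (vaporize at 100 °C): 74.6 × 2252.0 = 167999 J
q5 (heat steam 100.0→116.3 °C): 74.6 × 2.0 × 16.3 = 2432 J
Total: 4702 + 24842 + 30959 + 167999 + 2432 = 230934 J = 231 kJ

q = 231 kJ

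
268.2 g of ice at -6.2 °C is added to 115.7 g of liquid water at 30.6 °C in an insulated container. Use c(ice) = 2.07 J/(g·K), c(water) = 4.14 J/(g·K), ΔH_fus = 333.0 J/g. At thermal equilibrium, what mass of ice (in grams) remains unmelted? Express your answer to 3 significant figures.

Heat to warm all ice to 0 °C: 268.2×2.07×6.2 = 3442.1 J
Heat released by water cooling to 0 °C: 115.7×4.14×30.6 = 14657 J
14657 J < 3442.1 + 268.2×333.0 = 92752.7 J, so not all ice melts; final T = 0 °C.
Heat left for melting: 14657 − 3442.1 = 11214.9 J
Mass melted = 11214.9 / 333.0 = 33.68 g
Ice remaining = 268.2 − 33.68 = 234.52 g

m_ice remaining = 235 g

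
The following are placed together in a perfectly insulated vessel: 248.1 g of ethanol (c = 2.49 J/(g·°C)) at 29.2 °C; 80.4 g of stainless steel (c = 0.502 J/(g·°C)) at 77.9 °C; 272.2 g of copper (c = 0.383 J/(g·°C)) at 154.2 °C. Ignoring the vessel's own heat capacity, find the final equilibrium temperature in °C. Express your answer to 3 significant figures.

Σ mᵢcᵢ(T − Tᵢ) = 0  ⇒  T = Σ mᵢcᵢTᵢ / Σ mᵢcᵢ
Σ mᵢcᵢ = 248.1×2.49 + 80.4×0.502 + 272.2×0.383 = 762.3824
Σ mᵢcᵢTᵢ = 617.769×29.2 + 40.3608×77.9 + 104.2526×154.2 = 37259
T = 37259 / 762.3824 = 48.87 °C

T_f = 48.9 °C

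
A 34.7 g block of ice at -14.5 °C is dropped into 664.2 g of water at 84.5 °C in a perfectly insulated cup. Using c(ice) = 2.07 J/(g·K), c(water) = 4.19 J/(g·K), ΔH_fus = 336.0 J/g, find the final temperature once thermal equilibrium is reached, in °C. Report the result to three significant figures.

Heat to bring ice to 0 °C and melt it: q₁ = 34.7×2.07×14.5 + 34.7×336.0 = 12701 J
Heat the water can supply cooling to 0 °C: 664.2×4.19×84.5 = 235163 J > q₁, so all ice melts.
Energy balance: 664.2×4.19×(84.5 − T) = 12701 + 34.7×4.19×(T − 0)
2782.998(84.5 − T) = 12701 + 145.393 T
235163 − 12701 = 2928.391 T
T = 222462 / 2928.391 = 75.97 °C

T_f = 76.0 °C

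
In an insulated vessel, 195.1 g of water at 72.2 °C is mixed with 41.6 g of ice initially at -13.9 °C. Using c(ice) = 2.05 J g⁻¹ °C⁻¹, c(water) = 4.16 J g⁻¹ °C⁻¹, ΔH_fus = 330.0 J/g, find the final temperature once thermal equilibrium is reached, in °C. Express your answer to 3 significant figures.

T_f = 44.4 °C

Heat to bring ice to 0 °C and melt it: q₁ = 41.6×2.05×13.9 + 41.6×330.0 = 14913 J
Heat the water can supply cooling to 0 °C: 195.1×4.16×72.2 = 58598.7 J > q₁, so all ice melts.
Energy balance: 195.1×4.16×(72.2 − T) = 14913 + 41.6×4.16×(T − 0)
811.616(72.2 − T) = 14913 + 173.056 T
58598.7 − 14913 = 984.672 T
T = 43685.7 / 984.672 = 44.37 °C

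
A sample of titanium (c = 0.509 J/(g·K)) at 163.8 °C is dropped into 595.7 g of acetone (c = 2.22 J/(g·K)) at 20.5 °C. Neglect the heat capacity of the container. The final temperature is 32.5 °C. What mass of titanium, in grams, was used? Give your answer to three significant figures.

q_gained = (595.7 × 2.22) × (32.5 − 20.5) = 15870 J
q_lost = m × 0.509 × (163.8 − 32.5) = 66.8317 m
m = 15870 / 66.8317 = 237 g

m = 237 g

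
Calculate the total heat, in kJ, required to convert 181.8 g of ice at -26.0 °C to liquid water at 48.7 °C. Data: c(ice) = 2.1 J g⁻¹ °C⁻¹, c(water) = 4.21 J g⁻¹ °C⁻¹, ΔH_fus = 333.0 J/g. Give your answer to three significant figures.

q = 108 kJ

q1 (heat ice -26.0→0.0 °C): 181.8 × 2.1 × 26.0 = 9926 J
q2 (melt at 0 °C): 181.8 × 333.0 = 60539 J
q3 (heat water 0.0→48.7 °C): 181.8 × 4.21 × 48.7 = 37274 J
Total: 9926 + 60539 + 37274 = 107739 J = 108 kJ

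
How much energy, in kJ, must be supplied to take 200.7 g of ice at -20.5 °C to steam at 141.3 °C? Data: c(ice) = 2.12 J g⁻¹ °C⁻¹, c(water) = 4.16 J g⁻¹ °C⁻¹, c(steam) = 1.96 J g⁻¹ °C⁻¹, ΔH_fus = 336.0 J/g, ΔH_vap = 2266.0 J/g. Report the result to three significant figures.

q = 631 kJ

q1 (heat ice -20.5→0.0 °C): 200.7 × 2.12 × 20.5 = 8722 J
q2 (melt at 0 °C): 200.7 × 336.0 = 67435 J
q3 (heat water 0.0→100.0 °C): 200.7 × 4.16 × 100.0 = 83491 J
q4 (vaporize at 100 °C): 200.7 × 2266.0 = 454786 J
q5 (heat steam 100.0→141.3 °C): 200.7 × 1.96 × 41.3 = 16246 J
Total: 8722 + 67435 + 83491 + 454786 + 16246 = 630680 J = 631 kJ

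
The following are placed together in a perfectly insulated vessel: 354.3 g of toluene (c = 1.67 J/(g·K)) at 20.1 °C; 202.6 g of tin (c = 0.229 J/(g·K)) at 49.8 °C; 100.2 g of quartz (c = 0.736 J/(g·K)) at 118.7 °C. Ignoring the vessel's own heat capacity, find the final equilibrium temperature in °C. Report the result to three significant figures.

Σ mᵢcᵢ(T − Tᵢ) = 0  ⇒  T = Σ mᵢcᵢTᵢ / Σ mᵢcᵢ
Σ mᵢcᵢ = 354.3×1.67 + 202.6×0.229 + 100.2×0.736 = 711.8236
Σ mᵢcᵢTᵢ = 591.681×20.1 + 46.3954×49.8 + 73.7472×118.7 = 22957
T = 22957 / 711.8236 = 32.25 °C

T_f = 32.3 °C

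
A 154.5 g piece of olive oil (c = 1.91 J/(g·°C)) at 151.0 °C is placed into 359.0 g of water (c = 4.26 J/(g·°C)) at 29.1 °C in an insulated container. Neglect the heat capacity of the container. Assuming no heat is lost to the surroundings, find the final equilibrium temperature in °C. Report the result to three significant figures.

Heat lost by olive oil = heat gained by water.
(154.5)(1.91)(151.0 − T) = (359.0)(4.26)(T − 29.1)
295.095 (151.0 − T) = 1529.34 (T − 29.1)
44559 − 295.095 T = 1529.34 T − 44504
89063 = 1824.435 T
T = 48.82 °C

T_f = 48.8 °C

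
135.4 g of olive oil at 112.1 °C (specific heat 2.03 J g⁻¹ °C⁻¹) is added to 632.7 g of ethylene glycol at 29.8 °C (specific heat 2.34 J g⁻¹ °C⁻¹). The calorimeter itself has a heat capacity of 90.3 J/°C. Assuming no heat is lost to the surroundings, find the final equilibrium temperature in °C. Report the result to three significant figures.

Heat lost by olive oil = heat gained by ethylene glycol + calorimeter.
(135.4)(2.03)(112.1 − T) = [(632.7)(2.34) + 90.3](T − 29.8)
274.862 (112.1 − T) = 1570.818 (T − 29.8)
30812 − 274.862 T = 1570.818 T − 46810
77622 = 1845.680 T
T = 42.06 °C

T_f = 42.1 °C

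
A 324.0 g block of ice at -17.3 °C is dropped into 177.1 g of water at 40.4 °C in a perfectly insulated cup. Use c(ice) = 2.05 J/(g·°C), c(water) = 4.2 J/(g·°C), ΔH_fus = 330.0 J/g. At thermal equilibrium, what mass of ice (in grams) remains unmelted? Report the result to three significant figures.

m_ice remaining = 268 g

Heat to warm all ice to 0 °C: 324.0×2.05×17.3 = 11491 J
Heat released by water cooling to 0 °C: 177.1×4.2×40.4 = 30050 J
30050 J < 11491 + 324.0×330.0 = 118411 J, so not all ice melts; final T = 0 °C.
Heat left for melting: 30050 − 11491 = 18559 J
Mass melted = 18559 / 330.0 = 56.24 g
Ice remaining = 324.0 − 56.24 = 267.76 g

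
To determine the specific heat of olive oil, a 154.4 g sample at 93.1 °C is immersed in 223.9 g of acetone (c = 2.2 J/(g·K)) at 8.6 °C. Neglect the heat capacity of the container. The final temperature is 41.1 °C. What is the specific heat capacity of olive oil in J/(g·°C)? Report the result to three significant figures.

q_gained = (223.9 × 2.2) × (41.1 − 8.6) = 16010 J
q_lost = 154.4 × c × (93.1 − 41.1) = 8028.8 c
Set equal: c = 16010 / 8028.8 = 1.99 J/(g·°C)

c = 1.99 J/(g·°C)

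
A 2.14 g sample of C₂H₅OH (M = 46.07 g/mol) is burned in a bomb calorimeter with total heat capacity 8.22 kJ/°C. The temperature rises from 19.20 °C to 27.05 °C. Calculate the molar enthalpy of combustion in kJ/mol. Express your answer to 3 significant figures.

ΔT = 27.05 − 19.20 = 7.85 °C
q_cal = C_cal × ΔT = 8.22 × 7.85 = 64.527 kJ
n = 2.14 / 46.07 = 0.04645 mol
q_rxn = −q_cal = -64.527 kJ
ΔH = -64.527 / 0.04645 = -1389 kJ/mol

ΔH = -1390 kJ/mol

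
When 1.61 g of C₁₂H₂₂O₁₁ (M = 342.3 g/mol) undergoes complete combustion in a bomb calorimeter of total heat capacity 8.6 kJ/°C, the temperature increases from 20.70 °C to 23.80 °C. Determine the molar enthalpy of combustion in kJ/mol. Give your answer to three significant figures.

ΔH = -5670 kJ/mol

ΔT = 23.80 − 20.70 = 3.10 °C
q_cal = C_cal × ΔT = 8.6 × 3.10 = 26.66 kJ
n = 1.61 / 342.3 = 0.004703 mol
q_rxn = −q_cal = -26.66 kJ
ΔH = -26.66 / 0.004703 = -5669 kJ/mol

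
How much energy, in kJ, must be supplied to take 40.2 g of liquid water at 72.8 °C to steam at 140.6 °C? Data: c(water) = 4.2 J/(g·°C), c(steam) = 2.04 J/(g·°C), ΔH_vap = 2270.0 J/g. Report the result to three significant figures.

q = 99.2 kJ

q1 (heat water 72.8→100.0 °C): 40.2 × 4.2 × 27.2 = 4592 J
q2 (vaporize at 100 °C): 40.2 × 2270.0 = 91254 J
q3 (heat steam 100.0→140.6 °C): 40.2 × 2.04 × 40.6 = 3330 J
Total: 4592 + 91254 + 3330 = 99176 J = 99.2 kJ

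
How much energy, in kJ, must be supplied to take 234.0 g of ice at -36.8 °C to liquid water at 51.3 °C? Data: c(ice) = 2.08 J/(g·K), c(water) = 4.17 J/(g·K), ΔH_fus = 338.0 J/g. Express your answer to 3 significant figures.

q1 (heat ice -36.8→0.0 °C): 234.0 × 2.08 × 36.8 = 17911 J
q2 (melt at 0 °C): 234.0 × 338.0 = 79092 J
q3 (heat water 0.0→51.3 °C): 234.0 × 4.17 × 51.3 = 50058 J
Total: 17911 + 79092 + 50058 = 147061 J = 147 kJ

q = 147 kJ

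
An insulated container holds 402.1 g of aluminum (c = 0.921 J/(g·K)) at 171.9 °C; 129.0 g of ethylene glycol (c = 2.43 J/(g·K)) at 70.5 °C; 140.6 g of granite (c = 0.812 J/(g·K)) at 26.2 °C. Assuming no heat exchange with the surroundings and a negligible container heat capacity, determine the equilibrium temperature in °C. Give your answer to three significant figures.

T_f = 111 °C

Σ mᵢcᵢ(T − Tᵢ) = 0  ⇒  T = Σ mᵢcᵢTᵢ / Σ mᵢcᵢ
Σ mᵢcᵢ = 402.1×0.921 + 129.0×2.43 + 140.6×0.812 = 797.9713
Σ mᵢcᵢTᵢ = 370.3341×171.9 + 313.47×70.5 + 114.1672×26.2 = 88751
T = 88751 / 797.9713 = 111.2 °C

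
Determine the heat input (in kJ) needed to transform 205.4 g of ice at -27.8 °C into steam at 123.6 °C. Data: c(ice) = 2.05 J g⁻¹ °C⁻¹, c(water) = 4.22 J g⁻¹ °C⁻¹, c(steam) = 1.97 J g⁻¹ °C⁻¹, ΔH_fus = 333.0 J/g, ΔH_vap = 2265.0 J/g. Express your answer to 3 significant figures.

q = 642 kJ

q1 (heat ice -27.8→0.0 °C): 205.4 × 2.05 × 27.8 = 11706 J
q2 (melt at 0 °C): 205.4 × 333.0 = 68398 J
q3 (heat water 0.0→100.0 °C): 205.4 × 4.22 × 100.0 = 86679 J
q4 (vaporize at 100 °C): 205.4 × 2265.0 = 465231 J
q5 (heat steam 100.0→123.6 °C): 205.4 × 1.97 × 23.6 = 9549 J
Total: 11706 + 68398 + 86679 + 465231 + 9549 = 641563 J = 642 kJ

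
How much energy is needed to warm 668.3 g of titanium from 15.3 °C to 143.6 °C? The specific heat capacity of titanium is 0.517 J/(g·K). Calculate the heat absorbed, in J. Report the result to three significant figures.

q = 44300 J

q = m c ΔT = 668.3 × 0.517 × (143.6 − 15.3)
q = 668.3 × 0.517 × 128.3 = 44330 J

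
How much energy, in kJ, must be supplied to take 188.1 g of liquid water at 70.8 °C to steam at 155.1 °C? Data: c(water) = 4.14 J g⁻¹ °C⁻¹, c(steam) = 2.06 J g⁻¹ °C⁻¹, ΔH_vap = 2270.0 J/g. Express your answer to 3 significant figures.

q = 471 kJ

q1 (heat water 70.8→100.0 °C): 188.1 × 4.14 × 29.2 = 22739 J
q2 (vaporize at 100 °C): 188.1 × 2270.0 = 426987 J
q3 (heat steam 100.0→155.1 °C): 188.1 × 2.06 × 55.1 = 21350 J
Total: 22739 + 426987 + 21350 = 471076 J = 471 kJ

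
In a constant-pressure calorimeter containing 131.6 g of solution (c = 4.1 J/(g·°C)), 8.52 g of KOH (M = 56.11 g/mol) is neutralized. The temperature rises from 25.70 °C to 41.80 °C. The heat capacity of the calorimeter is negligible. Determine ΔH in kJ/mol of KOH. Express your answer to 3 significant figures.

|ΔT| = |41.80 − 25.70| = 16.10 °C
|q_surr| = (131.6 × 4.1) × 16.10 = 539.56 × 16.10 = 8687 J
n(KOH) = 8.52 / 56.11 = 0.1518 mol
Temperature rose, so q_rxn = −|q_surr| = -8.687 kJ
ΔH = q_rxn / n = -57.23 kJ/mol

ΔH = -57.2 kJ/mol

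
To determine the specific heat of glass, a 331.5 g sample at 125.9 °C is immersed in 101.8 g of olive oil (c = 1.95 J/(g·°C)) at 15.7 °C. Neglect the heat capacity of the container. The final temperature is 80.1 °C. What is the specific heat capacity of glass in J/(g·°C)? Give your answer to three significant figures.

c = 0.842 J/(g·°C)

q_gained = (101.8 × 1.95) × (80.1 − 15.7) = 12780 J
q_lost = 331.5 × c × (125.9 − 80.1) = 15182.7 c
Set equal: c = 12780 / 15182.7 = 0.842 J/(g·°C)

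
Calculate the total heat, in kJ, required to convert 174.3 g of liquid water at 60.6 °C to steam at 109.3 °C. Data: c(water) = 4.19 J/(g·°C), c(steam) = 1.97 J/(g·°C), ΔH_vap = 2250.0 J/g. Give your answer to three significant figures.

q = 424 kJ

q1 (heat water 60.6→100.0 °C): 174.3 × 4.19 × 39.4 = 28774 J
q2 (vaporize at 100 °C): 174.3 × 2250.0 = 392175 J
q3 (heat steam 100.0→109.3 °C): 174.3 × 1.97 × 9.3 = 3193 J
Total: 28774 + 392175 + 3193 = 424142 J = 424 kJ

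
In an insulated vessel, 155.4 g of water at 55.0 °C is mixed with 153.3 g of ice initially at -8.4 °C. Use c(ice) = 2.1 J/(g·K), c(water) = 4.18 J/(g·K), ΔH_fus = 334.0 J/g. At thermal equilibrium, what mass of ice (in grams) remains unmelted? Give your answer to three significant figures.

Heat to warm all ice to 0 °C: 153.3×2.1×8.4 = 2704.2 J
Heat released by water cooling to 0 °C: 155.4×4.18×55.0 = 35726 J
35726 J < 2704.2 + 153.3×334.0 = 53906.4 J, so not all ice melts; final T = 0 °C.
Heat left for melting: 35726 − 2704.2 = 33021.8 J
Mass melted = 33021.8 / 334.0 = 98.87 g
Ice remaining = 153.3 − 98.87 = 54.43 g

m_ice remaining = 54.4 g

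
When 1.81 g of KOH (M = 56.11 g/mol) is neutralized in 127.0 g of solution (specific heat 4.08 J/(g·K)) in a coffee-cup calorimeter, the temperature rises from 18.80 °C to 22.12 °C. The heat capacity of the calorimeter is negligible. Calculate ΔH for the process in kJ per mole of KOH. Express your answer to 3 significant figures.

ΔH = -53.3 kJ/mol

|ΔT| = |22.12 − 18.80| = 3.32 °C
|q_surr| = (127.0 × 4.08) × 3.32 = 518.16 × 3.32 = 1720 J
n(KOH) = 1.81 / 56.11 = 0.03226 mol
Temperature rose, so q_rxn = −|q_surr| = -1.720 kJ
ΔH = q_rxn / n = -53.32 kJ/mol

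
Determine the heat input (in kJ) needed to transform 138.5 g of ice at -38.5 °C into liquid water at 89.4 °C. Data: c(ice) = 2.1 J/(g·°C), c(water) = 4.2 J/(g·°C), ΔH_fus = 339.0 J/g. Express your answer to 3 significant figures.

q1 (heat ice -38.5→0.0 °C): 138.5 × 2.1 × 38.5 = 11198 J
q2 (melt at 0 °C): 138.5 × 339.0 = 46952 J
q3 (heat water 0.0→89.4 °C): 138.5 × 4.2 × 89.4 = 52004 J
Total: 11198 + 46952 + 52004 = 110154 J = 110 kJ

q = 110 kJ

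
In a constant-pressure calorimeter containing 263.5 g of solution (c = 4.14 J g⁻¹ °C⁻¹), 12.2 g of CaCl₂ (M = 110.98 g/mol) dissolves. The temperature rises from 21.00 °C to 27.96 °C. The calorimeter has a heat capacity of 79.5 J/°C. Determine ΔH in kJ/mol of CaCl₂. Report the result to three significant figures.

ΔH = -74.1 kJ/mol

|ΔT| = |27.96 − 21.00| = 6.96 °C
|q_surr| = (263.5 × 4.14 + 79.5) × 6.96 = 1170.39 × 6.96 = 8146 J
n(CaCl₂) = 12.2 / 110.98 = 0.1099 mol
Temperature rose, so q_rxn = −|q_surr| = -8.146 kJ
ΔH = q_rxn / n = -74.12 kJ/mol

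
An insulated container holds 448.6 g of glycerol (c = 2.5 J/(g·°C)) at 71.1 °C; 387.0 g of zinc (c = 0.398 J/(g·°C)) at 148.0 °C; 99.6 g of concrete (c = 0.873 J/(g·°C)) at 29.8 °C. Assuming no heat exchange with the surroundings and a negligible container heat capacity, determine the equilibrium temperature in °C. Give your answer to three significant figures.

Σ mᵢcᵢ(T − Tᵢ) = 0  ⇒  T = Σ mᵢcᵢTᵢ / Σ mᵢcᵢ
Σ mᵢcᵢ = 448.6×2.5 + 387.0×0.398 + 99.6×0.873 = 1362.4768
Σ mᵢcᵢTᵢ = 1121.5×71.1 + 154.026×148.0 + 86.9508×29.8 = 105130
T = 105130 / 1362.4768 = 77.16 °C

T_f = 77.2 °C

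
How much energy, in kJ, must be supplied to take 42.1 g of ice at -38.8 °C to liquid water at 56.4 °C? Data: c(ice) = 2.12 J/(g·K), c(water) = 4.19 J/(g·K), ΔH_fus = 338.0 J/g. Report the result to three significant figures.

q1 (heat ice -38.8→0.0 °C): 42.1 × 2.12 × 38.8 = 3463 J
q2 (melt at 0 °C): 42.1 × 338.0 = 14230 J
q3 (heat water 0.0→56.4 °C): 42.1 × 4.19 × 56.4 = 9949 J
Total: 3463 + 14230 + 9949 = 27642 J = 27.6 kJ

q = 27.6 kJ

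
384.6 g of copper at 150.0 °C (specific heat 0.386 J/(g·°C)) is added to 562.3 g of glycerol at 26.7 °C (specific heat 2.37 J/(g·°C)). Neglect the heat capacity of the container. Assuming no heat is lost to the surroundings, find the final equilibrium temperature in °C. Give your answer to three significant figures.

T_f = 39.1 °C

Heat lost by copper = heat gained by glycerol.
(384.6)(0.386)(150.0 − T) = (562.3)(2.37)(T − 26.7)
148.4556 (150.0 − T) = 1332.651 (T − 26.7)
22268 − 148.4556 T = 1332.651 T − 35582
57850 = 1481.1066 T
T = 39.06 °C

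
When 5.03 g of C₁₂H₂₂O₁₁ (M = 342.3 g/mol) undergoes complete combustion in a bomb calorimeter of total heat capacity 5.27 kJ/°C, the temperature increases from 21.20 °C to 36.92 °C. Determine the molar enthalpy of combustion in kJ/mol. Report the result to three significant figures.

ΔT = 36.92 − 21.20 = 15.72 °C
q_cal = C_cal × ΔT = 5.27 × 15.72 = 82.8444 kJ
n = 5.03 / 342.3 = 0.01469 mol
q_rxn = −q_cal = -82.8444 kJ
ΔH = -82.8444 / 0.01469 = -5640 kJ/mol

ΔH = -5640 kJ/mol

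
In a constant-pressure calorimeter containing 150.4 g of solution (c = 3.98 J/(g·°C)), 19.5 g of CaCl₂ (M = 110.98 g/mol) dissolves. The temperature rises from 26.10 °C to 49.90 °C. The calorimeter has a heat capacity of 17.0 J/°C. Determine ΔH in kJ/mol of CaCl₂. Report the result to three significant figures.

ΔH = -83.4 kJ/mol

|ΔT| = |49.90 − 26.10| = 23.80 °C
|q_surr| = (150.4 × 3.98 + 17.0) × 23.80 = 615.592 × 23.80 = 14650 J
n(CaCl₂) = 19.5 / 110.98 = 0.1757 mol
Temperature rose, so q_rxn = −|q_surr| = -14.65 kJ
ΔH = q_rxn / n = -83.38 kJ/mol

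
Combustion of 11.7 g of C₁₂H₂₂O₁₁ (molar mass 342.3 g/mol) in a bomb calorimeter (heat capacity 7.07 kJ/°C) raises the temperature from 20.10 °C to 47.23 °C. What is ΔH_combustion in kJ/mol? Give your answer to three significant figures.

ΔH = -5610 kJ/mol

ΔT = 47.23 − 20.10 = 27.13 °C
q_cal = C_cal × ΔT = 7.07 × 27.13 = 191.8091 kJ
n = 11.7 / 342.3 = 0.03418 mol
q_rxn = −q_cal = -191.8091 kJ
ΔH = -191.8091 / 0.03418 = -5612 kJ/mol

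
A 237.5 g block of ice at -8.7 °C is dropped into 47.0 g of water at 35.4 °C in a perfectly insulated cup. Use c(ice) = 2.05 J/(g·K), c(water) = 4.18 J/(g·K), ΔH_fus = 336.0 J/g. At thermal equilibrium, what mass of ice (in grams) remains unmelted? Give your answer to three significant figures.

Heat to warm all ice to 0 °C: 237.5×2.05×8.7 = 4235.8 J
Heat released by water cooling to 0 °C: 47.0×4.18×35.4 = 6954.7 J
6954.7 J < 4235.8 + 237.5×336.0 = 84035.8 J, so not all ice melts; final T = 0 °C.
Heat left for melting: 6954.7 − 4235.8 = 2718.9 J
Mass melted = 2718.9 / 336.0 = 8.092 g
Ice remaining = 237.5 − 8.092 = 229.408 g

m_ice remaining = 229 g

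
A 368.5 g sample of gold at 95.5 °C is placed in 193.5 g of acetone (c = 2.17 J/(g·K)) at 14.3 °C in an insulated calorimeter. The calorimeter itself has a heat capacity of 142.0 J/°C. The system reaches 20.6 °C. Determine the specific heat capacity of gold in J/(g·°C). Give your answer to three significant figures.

c = 0.128 J/(g·°C)

q_gained = (193.5 × 2.17 + 142.0) × (20.6 − 14.3) = 3540 J
q_lost = 368.5 × c × (95.5 − 20.6) = 27600.65 c
Set equal: c = 3540 / 27600.65 = 0.128 J/(g·°C)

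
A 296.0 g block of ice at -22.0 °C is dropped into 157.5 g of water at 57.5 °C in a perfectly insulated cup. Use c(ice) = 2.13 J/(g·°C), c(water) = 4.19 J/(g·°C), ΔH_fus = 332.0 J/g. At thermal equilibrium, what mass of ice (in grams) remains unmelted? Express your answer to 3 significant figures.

m_ice remaining = 223 g

Heat to warm all ice to 0 °C: 296.0×2.13×22.0 = 13871 J
Heat released by water cooling to 0 °C: 157.5×4.19×57.5 = 37946 J
37946 J < 13871 + 296.0×332.0 = 112143 J, so not all ice melts; final T = 0 °C.
Heat left for melting: 37946 − 13871 = 24075 J
Mass melted = 24075 / 332.0 = 72.52 g
Ice remaining = 296.0 − 72.52 = 223.48 g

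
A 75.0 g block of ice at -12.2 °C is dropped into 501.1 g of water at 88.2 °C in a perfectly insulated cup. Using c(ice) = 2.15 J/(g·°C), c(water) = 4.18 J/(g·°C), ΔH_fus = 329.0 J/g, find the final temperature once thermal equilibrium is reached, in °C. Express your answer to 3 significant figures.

Heat to bring ice to 0 °C and melt it: q₁ = 75.0×2.15×12.2 + 75.0×329.0 = 26642 J
Heat the water can supply cooling to 0 °C: 501.1×4.18×88.2 = 184744 J > q₁, so all ice melts.
Energy balance: 501.1×4.18×(88.2 − T) = 26642 + 75.0×4.18×(T − 0)
2094.598(88.2 − T) = 26642 + 313.5 T
184744 − 26642 = 2408.098 T
T = 158102 / 2408.098 = 65.65 °C

T_f = 65.7 °C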